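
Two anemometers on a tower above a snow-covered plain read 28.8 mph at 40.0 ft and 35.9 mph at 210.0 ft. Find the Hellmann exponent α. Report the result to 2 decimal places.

Power law: V₂/V₁ = (z₂/z₁)^α ⇒ α = ln(V₂/V₁) / ln(z₂/z₁)
α = ln(35.9/28.8) / ln(210.0/40.0) = ln(1.2465) / ln(5.2500)
  = 0.22036 / 1.65823 = 0.13289

α ≈ 0.13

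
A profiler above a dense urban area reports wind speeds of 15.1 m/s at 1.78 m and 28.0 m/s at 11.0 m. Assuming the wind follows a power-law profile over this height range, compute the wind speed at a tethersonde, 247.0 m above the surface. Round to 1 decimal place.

First find α: α = ln(V₂/V₁)/ln(z₂/z₁) = ln(28.0/15.1)/ln(11.0/1.78) = 0.61751/1.82128 = 0.3391
Extrapolate from 11.0 m to 247.0 m: V₃ = 28.0 × (247.0/11.0)^0.3391 = 28.0 × 2.8719 = 80.4120 m/s

80.4 m/s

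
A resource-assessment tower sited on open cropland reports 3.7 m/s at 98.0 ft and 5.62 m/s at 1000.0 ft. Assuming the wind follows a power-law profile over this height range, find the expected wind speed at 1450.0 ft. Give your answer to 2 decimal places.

6.01 m/s

First find α: α = ln(V₂/V₁)/ln(z₂/z₁) = ln(5.62/3.7)/ln(1000.0/98.0) = 0.41800/2.32279 = 0.1800
Extrapolate from 1000.0 ft to 1450.0 ft: V₃ = 5.62 × (1450.0/1000.0)^0.1800 = 5.62 × 1.0692 = 6.0086 m/s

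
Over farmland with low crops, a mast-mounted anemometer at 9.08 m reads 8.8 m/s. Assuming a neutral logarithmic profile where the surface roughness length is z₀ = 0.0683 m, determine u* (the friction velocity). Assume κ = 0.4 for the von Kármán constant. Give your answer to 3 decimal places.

Log law: V(z) = (u*/κ) · ln(z/z₀) ⇒ u* = κ · V / ln(z/z₀)
u* = 0.4 × 8.8 / ln(9.08/0.0683) = 0.4 × 8.8 / 4.8899
   = 3.5200 / 4.8899 = 0.7198 m/s

u* ≈ 0.720 m/s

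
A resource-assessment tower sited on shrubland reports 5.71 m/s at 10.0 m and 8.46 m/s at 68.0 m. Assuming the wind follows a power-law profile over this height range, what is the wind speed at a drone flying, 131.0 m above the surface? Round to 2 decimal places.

First find α: α = ln(V₂/V₁)/ln(z₂/z₁) = ln(8.46/5.71)/ln(68.0/10.0) = 0.39313/1.91692 = 0.2051
Extrapolate from 68.0 m to 131.0 m: V₃ = 8.46 × (131.0/68.0)^0.2051 = 8.46 × 1.1439 = 9.6777 m/s

9.68 m/s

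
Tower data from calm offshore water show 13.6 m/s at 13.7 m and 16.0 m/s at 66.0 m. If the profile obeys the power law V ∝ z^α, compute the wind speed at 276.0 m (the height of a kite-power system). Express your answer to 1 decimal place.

First find α: α = ln(V₂/V₁)/ln(z₂/z₁) = ln(16.0/13.6)/ln(66.0/13.7) = 0.16252/1.57226 = 0.1034
Extrapolate from 66.0 m to 276.0 m: V₃ = 16.0 × (276.0/66.0)^0.1034 = 16.0 × 1.1594 = 18.5502 m/s

18.6 m/s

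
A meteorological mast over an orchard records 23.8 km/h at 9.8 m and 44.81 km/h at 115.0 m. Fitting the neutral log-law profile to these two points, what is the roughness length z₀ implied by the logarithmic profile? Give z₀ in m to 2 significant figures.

Log law: V(z) ∝ ln(z/z₀). With r = V₁/V₂ = 23.8/44.81 = 0.53113,
r · ln(z₂/z₀) = ln(z₁/z₀) ⇒ ln z₀ = (ln z₁ − r·ln z₂)/(1 − r)
ln z₀ = (2.28238 − 0.53113×4.74493) / 0.46887 = -0.5072
z₀ = exp(-0.5072) = 0.6022 m

z₀ ≈ 0.60 m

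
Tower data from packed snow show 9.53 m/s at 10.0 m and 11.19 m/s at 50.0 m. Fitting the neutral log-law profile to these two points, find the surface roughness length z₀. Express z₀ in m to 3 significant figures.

z₀ ≈ 0.000971 m

Log law: V(z) ∝ ln(z/z₀). With r = V₁/V₂ = 9.53/11.19 = 0.85165,
r · ln(z₂/z₀) = ln(z₁/z₀) ⇒ ln z₀ = (ln z₁ − r·ln z₂)/(1 − r)
ln z₀ = (2.30259 − 0.85165×3.91202) / 0.14835 = -6.9371
z₀ = exp(-6.9371) = 0.0009710 m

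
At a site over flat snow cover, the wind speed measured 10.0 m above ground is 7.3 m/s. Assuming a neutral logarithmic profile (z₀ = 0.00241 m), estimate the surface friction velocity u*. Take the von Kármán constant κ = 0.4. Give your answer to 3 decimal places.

u* ≈ 0.351 m/s

Log law: V(z) = (u*/κ) · ln(z/z₀) ⇒ u* = κ · V / ln(z/z₀)
u* = 0.4 × 7.3 / ln(10.0/0.00241) = 0.4 × 7.3 / 8.3307
   = 2.9200 / 8.3307 = 0.3505 m/s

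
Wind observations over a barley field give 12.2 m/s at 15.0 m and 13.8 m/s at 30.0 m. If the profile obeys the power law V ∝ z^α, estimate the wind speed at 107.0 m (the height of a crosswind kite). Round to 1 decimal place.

17.3 m/s

First find α: α = ln(V₂/V₁)/ln(z₂/z₁) = ln(13.8/12.2)/ln(30.0/15.0) = 0.12323/0.69315 = 0.1778
Extrapolate from 30.0 m to 107.0 m: V₃ = 13.8 × (107.0/30.0)^0.1778 = 13.8 × 1.2537 = 17.3007 m/s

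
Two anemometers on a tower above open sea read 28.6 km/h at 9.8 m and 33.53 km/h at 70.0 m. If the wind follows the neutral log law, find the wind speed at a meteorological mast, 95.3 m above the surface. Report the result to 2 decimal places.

Log law: V ∝ ln(z/z₀). From the pair, with r = V₁/V₂ = 0.85297,
ln z₀ = (ln z₁ − r·ln z₂)/(1 − r) = (2.2824 − 0.85297×4.2485)/0.14703 = -9.1235 → z₀ = 0.0001091 m
V₃ = V₁ · ln(z₃/z₀)/ln(z₁/z₀) = 28.6 × 13.6805/11.4058 = 34.3036 km/h

34.30 km/h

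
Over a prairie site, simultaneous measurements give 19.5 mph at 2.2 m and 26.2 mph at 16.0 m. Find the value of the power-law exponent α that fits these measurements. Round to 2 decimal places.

Power law: V₂/V₁ = (z₂/z₁)^α ⇒ α = ln(V₂/V₁) / ln(z₂/z₁)
α = ln(26.2/19.5) / ln(16.0/2.2) = ln(1.3436) / ln(7.2727)
  = 0.29534 / 1.98413 = 0.14885

α ≈ 0.15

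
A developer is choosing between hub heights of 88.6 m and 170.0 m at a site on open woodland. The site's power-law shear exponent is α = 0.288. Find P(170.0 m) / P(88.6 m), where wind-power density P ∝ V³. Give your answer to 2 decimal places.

1.76

Speed ratio: V_B/V_A = (z_B/z_A)^α = (170.0/88.6)^0.288 = (1.9187)^0.288 = 1.20645
Power-density ratio: P_B/P_A = (V_B/V_A)³ = (1.20645)³ = 1.75600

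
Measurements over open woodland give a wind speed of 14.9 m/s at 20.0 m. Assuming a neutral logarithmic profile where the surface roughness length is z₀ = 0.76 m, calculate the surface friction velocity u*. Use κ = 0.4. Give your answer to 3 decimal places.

Log law: V(z) = (u*/κ) · ln(z/z₀) ⇒ u* = κ · V / ln(z/z₀)
u* = 0.4 × 14.9 / ln(20.0/0.76) = 0.4 × 14.9 / 3.2702
   = 5.9600 / 3.2702 = 1.8225 m/s

u* ≈ 1.823 m/s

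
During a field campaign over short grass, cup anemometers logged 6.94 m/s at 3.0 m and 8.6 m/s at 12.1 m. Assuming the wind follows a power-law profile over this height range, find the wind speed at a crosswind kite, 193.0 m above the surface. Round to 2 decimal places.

First find α: α = ln(V₂/V₁)/ln(z₂/z₁) = ln(8.6/6.94)/ln(12.1/3.0) = 0.21446/1.39459 = 0.1538
Extrapolate from 12.1 m to 193.0 m: V₃ = 8.6 × (193.0/12.1)^0.1538 = 8.6 × 1.5310 = 13.1662 m/s

13.17 m/s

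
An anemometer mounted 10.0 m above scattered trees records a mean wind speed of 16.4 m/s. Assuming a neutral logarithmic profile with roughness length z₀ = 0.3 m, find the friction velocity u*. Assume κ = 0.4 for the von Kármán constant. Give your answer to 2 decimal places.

Log law: V(z) = (u*/κ) · ln(z/z₀) ⇒ u* = κ · V / ln(z/z₀)
u* = 0.4 × 16.4 / ln(10.0/0.3) = 0.4 × 16.4 / 3.5066
   = 6.5600 / 3.5066 = 1.8708 m/s

u* ≈ 1.87 m/s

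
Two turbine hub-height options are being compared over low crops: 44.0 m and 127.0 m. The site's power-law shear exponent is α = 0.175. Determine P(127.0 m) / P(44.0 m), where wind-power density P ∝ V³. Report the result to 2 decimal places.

Speed ratio: V_B/V_A = (z_B/z_A)^α = (127.0/44.0)^0.175 = (2.8864)^0.175 = 1.20382
Power-density ratio: P_B/P_A = (V_B/V_A)³ = (1.20382)³ = 1.74455

1.74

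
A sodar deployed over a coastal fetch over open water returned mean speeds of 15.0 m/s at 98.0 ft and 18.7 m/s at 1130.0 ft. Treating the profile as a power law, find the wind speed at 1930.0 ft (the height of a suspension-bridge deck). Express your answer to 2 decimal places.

First find α: α = ln(V₂/V₁)/ln(z₂/z₁) = ln(18.7/15.0)/ln(1130.0/98.0) = 0.22047/2.44501 = 0.0902
Extrapolate from 1130.0 ft to 1930.0 ft: V₃ = 18.7 × (1930.0/1130.0)^0.0902 = 18.7 × 1.0495 = 19.6248 m/s

19.62 m/s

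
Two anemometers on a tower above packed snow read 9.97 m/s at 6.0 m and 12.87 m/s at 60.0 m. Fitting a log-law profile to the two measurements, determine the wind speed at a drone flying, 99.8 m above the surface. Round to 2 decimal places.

13.51 m/s

Log law: V ∝ ln(z/z₀). From the pair, with r = V₁/V₂ = 0.77467,
ln z₀ = (ln z₁ − r·ln z₂)/(1 − r) = (1.7918 − 0.77467×4.0943)/0.22533 = -6.1244 → z₀ = 0.002189 m
V₃ = V₁ · ln(z₃/z₀)/ln(z₁/z₀) = 9.97 × 10.7275/7.9161 = 13.5108 m/s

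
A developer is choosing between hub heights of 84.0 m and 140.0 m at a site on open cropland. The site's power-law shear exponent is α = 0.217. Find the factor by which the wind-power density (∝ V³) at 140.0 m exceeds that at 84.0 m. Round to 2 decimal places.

Speed ratio: V_B/V_A = (z_B/z_A)^α = (140.0/84.0)^0.217 = (1.6667)^0.217 = 1.11723
Power-density ratio: P_B/P_A = (V_B/V_A)³ = (1.11723)³ = 1.39452

1.39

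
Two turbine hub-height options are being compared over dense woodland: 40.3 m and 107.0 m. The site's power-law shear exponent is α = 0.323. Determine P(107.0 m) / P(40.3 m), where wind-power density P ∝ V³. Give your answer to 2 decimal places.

Speed ratio: V_B/V_A = (z_B/z_A)^α = (107.0/40.3)^0.323 = (2.6551)^0.323 = 1.37081
Power-density ratio: P_B/P_A = (V_B/V_A)³ = (1.37081)³ = 2.57592

2.58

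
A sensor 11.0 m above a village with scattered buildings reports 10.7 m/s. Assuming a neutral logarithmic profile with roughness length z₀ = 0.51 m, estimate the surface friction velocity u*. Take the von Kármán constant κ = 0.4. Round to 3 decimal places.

Log law: V(z) = (u*/κ) · ln(z/z₀) ⇒ u* = κ · V / ln(z/z₀)
u* = 0.4 × 10.7 / ln(11.0/0.51) = 0.4 × 10.7 / 3.0712
   = 4.2800 / 3.0712 = 1.3936 m/s

u* ≈ 1.394 m/s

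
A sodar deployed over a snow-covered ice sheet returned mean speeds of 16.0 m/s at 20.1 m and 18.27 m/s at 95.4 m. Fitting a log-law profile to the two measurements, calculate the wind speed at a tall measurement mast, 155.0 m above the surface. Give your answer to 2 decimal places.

Log law: V ∝ ln(z/z₀). From the pair, with r = V₁/V₂ = 0.87575,
ln z₀ = (ln z₁ − r·ln z₂)/(1 − r) = (3.0007 − 0.87575×4.5581)/0.12425 = -7.9763 → z₀ = 0.0003435 m
V₃ = V₁ · ln(z₃/z₀)/ln(z₁/z₀) = 16.0 × 13.0197/10.9770 = 18.9774 m/s

18.98 m/s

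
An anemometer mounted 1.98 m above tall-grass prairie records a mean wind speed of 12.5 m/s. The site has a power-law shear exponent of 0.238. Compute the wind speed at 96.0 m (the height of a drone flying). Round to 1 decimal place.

31.5 m/s

Power-law profile: V₂ = V₁ · (z₂/z₁)^α
V₂ = 12.5 × (96.0/1.98)^0.238 = 12.5 × (48.4848)^0.238
    = 12.5 × 2.5187 = 31.4836 m/s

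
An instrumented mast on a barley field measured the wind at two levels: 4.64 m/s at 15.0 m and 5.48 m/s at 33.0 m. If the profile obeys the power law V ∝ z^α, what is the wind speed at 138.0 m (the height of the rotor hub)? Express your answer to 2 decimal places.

First find α: α = ln(V₂/V₁)/ln(z₂/z₁) = ln(5.48/4.64)/ln(33.0/15.0) = 0.16639/0.78846 = 0.2110
Extrapolate from 33.0 m to 138.0 m: V₃ = 5.48 × (138.0/33.0)^0.2110 = 5.48 × 1.3525 = 7.4116 m/s

7.41 m/s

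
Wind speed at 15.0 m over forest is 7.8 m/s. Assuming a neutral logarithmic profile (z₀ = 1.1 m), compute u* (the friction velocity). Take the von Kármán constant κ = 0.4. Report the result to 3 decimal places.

Log law: V(z) = (u*/κ) · ln(z/z₀) ⇒ u* = κ · V / ln(z/z₀)
u* = 0.4 × 7.8 / ln(15.0/1.1) = 0.4 × 7.8 / 2.6127
   = 3.1200 / 2.6127 = 1.1941 m/s

u* ≈ 1.194 m/s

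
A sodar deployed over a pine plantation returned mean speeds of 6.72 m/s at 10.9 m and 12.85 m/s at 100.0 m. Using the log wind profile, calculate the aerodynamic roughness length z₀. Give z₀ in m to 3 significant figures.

z₀ ≈ 0.960 m

Log law: V(z) ∝ ln(z/z₀). With r = V₁/V₂ = 6.72/12.85 = 0.52296,
r · ln(z₂/z₀) = ln(z₁/z₀) ⇒ ln z₀ = (ln z₁ − r·ln z₂)/(1 − r)
ln z₀ = (2.38876 − 0.52296×4.60517) / 0.47704 = -0.0410
z₀ = exp(-0.0410) = 0.9599 m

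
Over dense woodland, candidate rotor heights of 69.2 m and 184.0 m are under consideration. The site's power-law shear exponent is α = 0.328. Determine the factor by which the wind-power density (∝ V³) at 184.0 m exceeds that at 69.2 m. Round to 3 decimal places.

2.618

Speed ratio: V_B/V_A = (z_B/z_A)^α = (184.0/69.2)^0.328 = (2.6590)^0.328 = 1.37818
Power-density ratio: P_B/P_A = (V_B/V_A)³ = (1.37818)³ = 2.61768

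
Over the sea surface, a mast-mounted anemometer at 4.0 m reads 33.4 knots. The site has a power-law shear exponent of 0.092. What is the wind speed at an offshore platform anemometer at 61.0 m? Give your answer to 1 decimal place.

Power-law profile: V₂ = V₁ · (z₂/z₁)^α
V₂ = 33.4 × (61.0/4.0)^0.092 = 33.4 × (15.2500)^0.092
    = 33.4 × 1.2849 = 42.9148 knots

42.9 knots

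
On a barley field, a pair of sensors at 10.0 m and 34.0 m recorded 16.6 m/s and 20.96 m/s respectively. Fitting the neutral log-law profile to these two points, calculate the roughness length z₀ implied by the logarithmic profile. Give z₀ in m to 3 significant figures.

z₀ ≈ 0.0947 m

Log law: V(z) ∝ ln(z/z₀). With r = V₁/V₂ = 16.6/20.96 = 0.79198,
r · ln(z₂/z₀) = ln(z₁/z₀) ⇒ ln z₀ = (ln z₁ − r·ln z₂)/(1 − r)
ln z₀ = (2.30259 − 0.79198×3.52636) / 0.20802 = -2.3567
z₀ = exp(-2.3567) = 0.09473 m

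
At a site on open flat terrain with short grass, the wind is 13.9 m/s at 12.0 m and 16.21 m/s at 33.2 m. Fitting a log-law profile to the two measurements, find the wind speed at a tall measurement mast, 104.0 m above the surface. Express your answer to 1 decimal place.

18.8 m/s

Log law: V ∝ ln(z/z₀). From the pair, with r = V₁/V₂ = 0.85750,
ln z₀ = (ln z₁ − r·ln z₂)/(1 − r) = (2.4849 − 0.85750×3.5025)/0.14250 = -3.6386 → z₀ = 0.02629 m
V₃ = V₁ · ln(z₃/z₀)/ln(z₁/z₀) = 13.9 × 8.2830/6.1235 = 18.8019 m/s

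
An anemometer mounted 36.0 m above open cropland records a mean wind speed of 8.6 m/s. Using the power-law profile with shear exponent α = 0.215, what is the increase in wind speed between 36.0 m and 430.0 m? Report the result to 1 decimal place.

6.1 m/s

Power law: V₂ = V₁ · (z₂/z₁)^α = 8.6 × (11.9444)^0.215 = 14.6585 m/s
ΔV = 14.6585 − 8.6 = 6.0585 m/s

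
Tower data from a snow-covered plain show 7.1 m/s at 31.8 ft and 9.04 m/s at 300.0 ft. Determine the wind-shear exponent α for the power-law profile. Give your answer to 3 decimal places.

α ≈ 0.108

Power law: V₂/V₁ = (z₂/z₁)^α ⇒ α = ln(V₂/V₁) / ln(z₂/z₁)
α = ln(9.04/7.1) / ln(300.0/31.8) = ln(1.2732) / ln(9.4340)
  = 0.24156 / 2.24432 = 0.10763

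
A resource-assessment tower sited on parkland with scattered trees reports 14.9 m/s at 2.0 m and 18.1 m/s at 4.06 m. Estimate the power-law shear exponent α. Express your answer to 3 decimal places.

α ≈ 0.275

Power law: V₂/V₁ = (z₂/z₁)^α ⇒ α = ln(V₂/V₁) / ln(z₂/z₁)
α = ln(18.1/14.9) / ln(4.06/2.0) = ln(1.2148) / ln(2.0300)
  = 0.19455 / 0.70804 = 0.27478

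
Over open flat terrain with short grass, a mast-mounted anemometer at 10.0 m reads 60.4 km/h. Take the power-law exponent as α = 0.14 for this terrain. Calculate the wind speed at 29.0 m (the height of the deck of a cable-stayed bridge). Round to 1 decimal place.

70.1 km/h

Power-law profile: V₂ = V₁ · (z₂/z₁)^α
V₂ = 60.4 × (29.0/10.0)^0.14 = 60.4 × (2.9000)^0.14
    = 60.4 × 1.1607 = 70.1088 km/h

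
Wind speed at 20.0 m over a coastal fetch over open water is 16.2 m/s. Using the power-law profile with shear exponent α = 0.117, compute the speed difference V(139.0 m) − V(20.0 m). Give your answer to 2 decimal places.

4.12 m/s

Power law: V₂ = V₁ · (z₂/z₁)^α = 16.2 × (6.9500)^0.117 = 20.3248 m/s
ΔV = 20.3248 − 16.2 = 4.1248 m/s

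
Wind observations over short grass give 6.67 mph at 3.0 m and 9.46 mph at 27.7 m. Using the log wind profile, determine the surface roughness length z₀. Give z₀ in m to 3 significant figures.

Log law: V(z) ∝ ln(z/z₀). With r = V₁/V₂ = 6.67/9.46 = 0.70507,
r · ln(z₂/z₀) = ln(z₁/z₀) ⇒ ln z₀ = (ln z₁ − r·ln z₂)/(1 − r)
ln z₀ = (1.09861 − 0.70507×3.32143) / 0.29493 = -4.2154
z₀ = exp(-4.2154) = 0.01477 m

z₀ ≈ 0.0148 m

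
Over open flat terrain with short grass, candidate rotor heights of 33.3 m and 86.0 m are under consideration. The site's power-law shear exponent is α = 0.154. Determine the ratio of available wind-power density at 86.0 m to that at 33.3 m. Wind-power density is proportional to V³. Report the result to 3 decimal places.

Speed ratio: V_B/V_A = (z_B/z_A)^α = (86.0/33.3)^0.154 = (2.5826)^0.154 = 1.15733
Power-density ratio: P_B/P_A = (V_B/V_A)³ = (1.15733)³ = 1.55013

1.550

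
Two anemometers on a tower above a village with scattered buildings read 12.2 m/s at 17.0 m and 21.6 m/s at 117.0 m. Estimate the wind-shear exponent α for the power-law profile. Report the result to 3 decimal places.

α ≈ 0.296

Power law: V₂/V₁ = (z₂/z₁)^α ⇒ α = ln(V₂/V₁) / ln(z₂/z₁)
α = ln(21.6/12.2) / ln(117.0/17.0) = ln(1.7705) / ln(6.8824)
  = 0.57126 / 1.92896 = 0.29615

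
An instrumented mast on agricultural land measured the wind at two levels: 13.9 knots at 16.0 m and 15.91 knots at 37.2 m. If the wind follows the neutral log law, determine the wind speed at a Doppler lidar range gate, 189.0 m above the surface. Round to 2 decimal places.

19.78 knots

Log law: V ∝ ln(z/z₀). From the pair, with r = V₁/V₂ = 0.87366,
ln z₀ = (ln z₁ − r·ln z₂)/(1 − r) = (2.7726 − 0.87366×3.6163)/0.12634 = -3.0621 → z₀ = 0.04679 m
V₃ = V₁ · ln(z₃/z₀)/ln(z₁/z₀) = 13.9 × 8.3038/5.8347 = 19.7823 knots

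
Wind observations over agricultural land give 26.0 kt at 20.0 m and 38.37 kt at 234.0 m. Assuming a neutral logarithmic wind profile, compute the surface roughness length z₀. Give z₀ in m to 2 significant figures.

Log law: V(z) ∝ ln(z/z₀). With r = V₁/V₂ = 26.0/38.37 = 0.67761,
r · ln(z₂/z₀) = ln(z₁/z₀) ⇒ ln z₀ = (ln z₁ − r·ln z₂)/(1 − r)
ln z₀ = (2.99573 − 0.67761×5.45532) / 0.32239 = -2.1740
z₀ = exp(-2.1740) = 0.1137 m

z₀ ≈ 0.11 m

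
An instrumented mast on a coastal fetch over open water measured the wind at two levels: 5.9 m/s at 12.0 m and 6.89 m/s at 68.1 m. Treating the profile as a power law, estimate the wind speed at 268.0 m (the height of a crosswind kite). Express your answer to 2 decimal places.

7.79 m/s

First find α: α = ln(V₂/V₁)/ln(z₂/z₁) = ln(6.89/5.9)/ln(68.1/12.0) = 0.15512/1.73607 = 0.0894
Extrapolate from 68.1 m to 268.0 m: V₃ = 6.89 × (268.0/68.1)^0.0894 = 6.89 × 1.1302 = 7.7872 m/s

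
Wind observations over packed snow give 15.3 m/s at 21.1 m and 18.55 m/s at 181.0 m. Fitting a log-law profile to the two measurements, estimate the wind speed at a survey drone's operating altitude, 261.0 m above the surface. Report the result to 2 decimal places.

Log law: V ∝ ln(z/z₀). From the pair, with r = V₁/V₂ = 0.82480,
ln z₀ = (ln z₁ − r·ln z₂)/(1 − r) = (3.0493 − 0.82480×5.1985)/0.17520 = -7.0686 → z₀ = 0.0008514 m
V₃ = V₁ · ln(z₃/z₀)/ln(z₁/z₀) = 15.3 × 12.6331/10.1179 = 19.1035 m/s

19.10 m/s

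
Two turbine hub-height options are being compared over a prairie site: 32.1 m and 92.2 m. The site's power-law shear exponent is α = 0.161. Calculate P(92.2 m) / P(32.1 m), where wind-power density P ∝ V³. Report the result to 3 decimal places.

1.665

Speed ratio: V_B/V_A = (z_B/z_A)^α = (92.2/32.1)^0.161 = (2.8723)^0.161 = 1.18515
Power-density ratio: P_B/P_A = (V_B/V_A)³ = (1.18515)³ = 1.66465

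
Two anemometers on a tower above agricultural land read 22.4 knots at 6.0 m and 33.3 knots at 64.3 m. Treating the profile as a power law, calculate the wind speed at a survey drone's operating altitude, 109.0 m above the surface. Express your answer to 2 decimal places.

36.37 knots

First find α: α = ln(V₂/V₁)/ln(z₂/z₁) = ln(33.3/22.4)/ln(64.3/6.0) = 0.39650/2.37180 = 0.1672
Extrapolate from 64.3 m to 109.0 m: V₃ = 33.3 × (109.0/64.3)^0.1672 = 33.3 × 1.0922 = 36.3716 knots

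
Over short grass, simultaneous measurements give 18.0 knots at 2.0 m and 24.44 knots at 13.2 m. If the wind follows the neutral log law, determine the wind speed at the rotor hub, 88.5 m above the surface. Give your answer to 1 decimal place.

30.9 knots

Log law: V ∝ ln(z/z₀). From the pair, with r = V₁/V₂ = 0.73650,
ln z₀ = (ln z₁ − r·ln z₂)/(1 − r) = (0.6931 − 0.73650×2.5802)/0.26350 = -4.5813 → z₀ = 0.01024 m
V₃ = V₁ · ln(z₃/z₀)/ln(z₁/z₀) = 18.0 × 9.0643/5.2744 = 30.9336 knots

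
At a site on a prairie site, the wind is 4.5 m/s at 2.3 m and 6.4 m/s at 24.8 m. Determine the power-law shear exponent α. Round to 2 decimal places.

α ≈ 0.15

Power law: V₂/V₁ = (z₂/z₁)^α ⇒ α = ln(V₂/V₁) / ln(z₂/z₁)
α = ln(6.4/4.5) / ln(24.8/2.3) = ln(1.4222) / ln(10.7826)
  = 0.35222 / 2.37793 = 0.14812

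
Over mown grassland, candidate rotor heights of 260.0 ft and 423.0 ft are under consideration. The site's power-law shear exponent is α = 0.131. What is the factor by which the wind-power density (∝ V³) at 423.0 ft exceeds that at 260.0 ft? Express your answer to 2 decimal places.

1.21

Speed ratio: V_B/V_A = (z_B/z_A)^α = (423.0/260.0)^0.131 = (1.6269)^0.131 = 1.06583
Power-density ratio: P_B/P_A = (V_B/V_A)³ = (1.06583)³ = 1.21079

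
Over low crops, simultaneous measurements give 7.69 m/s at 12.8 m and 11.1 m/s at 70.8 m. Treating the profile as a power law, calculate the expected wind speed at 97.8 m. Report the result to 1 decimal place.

11.9 m/s

First find α: α = ln(V₂/V₁)/ln(z₂/z₁) = ln(11.1/7.69)/ln(70.8/12.8) = 0.36702/1.71041 = 0.2146
Extrapolate from 70.8 m to 97.8 m: V₃ = 11.1 × (97.8/70.8)^0.2146 = 11.1 × 1.0718 = 11.8968 m/s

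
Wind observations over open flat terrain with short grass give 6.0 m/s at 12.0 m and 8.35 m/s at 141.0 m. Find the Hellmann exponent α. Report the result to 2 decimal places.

α ≈ 0.13

Power law: V₂/V₁ = (z₂/z₁)^α ⇒ α = ln(V₂/V₁) / ln(z₂/z₁)
α = ln(8.35/6.0) / ln(141.0/12.0) = ln(1.3917) / ln(11.7500)
  = 0.33050 / 2.46385 = 0.13414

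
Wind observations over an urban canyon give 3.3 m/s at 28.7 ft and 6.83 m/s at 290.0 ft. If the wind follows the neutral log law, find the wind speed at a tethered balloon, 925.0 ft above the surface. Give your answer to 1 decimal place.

8.6 m/s

Log law: V ∝ ln(z/z₀). From the pair, with r = V₁/V₂ = 0.48316,
ln z₀ = (ln z₁ − r·ln z₂)/(1 − r) = (3.3569 − 0.48316×5.6699)/0.51684 = 1.1946 → z₀ = 3.302 ft
V₃ = V₁ · ln(z₃/z₀)/ln(z₁/z₀) = 3.3 × 5.6352/2.1623 = 8.6002 m/s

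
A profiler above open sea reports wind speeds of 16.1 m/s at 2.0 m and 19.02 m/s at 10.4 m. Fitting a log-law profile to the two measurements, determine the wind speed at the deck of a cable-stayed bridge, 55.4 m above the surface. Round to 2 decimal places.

Log law: V ∝ ln(z/z₀). From the pair, with r = V₁/V₂ = 0.84648,
ln z₀ = (ln z₁ − r·ln z₂)/(1 − r) = (0.6931 − 0.84648×2.3418)/0.15352 = -8.3971 → z₀ = 0.0002255 m
V₃ = V₁ · ln(z₃/z₀)/ln(z₁/z₀) = 16.1 × 12.4116/9.0902 = 21.9827 m/s

21.98 m/s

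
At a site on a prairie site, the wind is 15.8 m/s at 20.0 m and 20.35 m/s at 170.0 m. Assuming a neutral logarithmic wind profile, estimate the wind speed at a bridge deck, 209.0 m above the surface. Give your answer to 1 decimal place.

20.8 m/s

Log law: V ∝ ln(z/z₀). From the pair, with r = V₁/V₂ = 0.77641,
ln z₀ = (ln z₁ − r·ln z₂)/(1 − r) = (2.9957 − 0.77641×5.1358)/0.22359 = -4.4357 → z₀ = 0.01185 m
V₃ = V₁ · ln(z₃/z₀)/ln(z₁/z₀) = 15.8 × 9.7780/7.4314 = 20.7891 m/s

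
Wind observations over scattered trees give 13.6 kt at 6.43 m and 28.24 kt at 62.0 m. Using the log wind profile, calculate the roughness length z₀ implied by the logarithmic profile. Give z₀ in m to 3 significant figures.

Log law: V(z) ∝ ln(z/z₀). With r = V₁/V₂ = 13.6/28.24 = 0.48159,
r · ln(z₂/z₀) = ln(z₁/z₀) ⇒ ln z₀ = (ln z₁ − r·ln z₂)/(1 − r)
ln z₀ = (1.86097 − 0.48159×4.12713) / 0.51841 = -0.2442
z₀ = exp(-0.2442) = 0.7833 m

z₀ ≈ 0.783 m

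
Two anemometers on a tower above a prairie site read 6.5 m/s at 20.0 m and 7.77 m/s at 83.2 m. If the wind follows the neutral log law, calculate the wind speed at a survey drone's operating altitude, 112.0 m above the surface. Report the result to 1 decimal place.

Log law: V ∝ ln(z/z₀). From the pair, with r = V₁/V₂ = 0.83655,
ln z₀ = (ln z₁ − r·ln z₂)/(1 − r) = (2.9957 − 0.83655×4.4212)/0.16345 = -4.3002 → z₀ = 0.01357 m
V₃ = V₁ · ln(z₃/z₀)/ln(z₁/z₀) = 6.5 × 9.0187/7.2959 = 8.0348 m/s

8.0 m/s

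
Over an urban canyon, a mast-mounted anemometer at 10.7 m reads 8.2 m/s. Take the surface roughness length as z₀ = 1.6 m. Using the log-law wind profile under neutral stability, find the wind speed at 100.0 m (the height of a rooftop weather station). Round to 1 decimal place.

Log law: V(z) ∝ ln(z/z₀), so V₂/V₁ = ln(z₂/z₀) / ln(z₁/z₀).
ln(100.0/1.6) = 4.1352, ln(10.7/1.6) = 1.9002
V₂ = 8.2 × 4.1352/1.9002 = 8.2 × 2.1761 = 17.8443 m/s

17.8 m/s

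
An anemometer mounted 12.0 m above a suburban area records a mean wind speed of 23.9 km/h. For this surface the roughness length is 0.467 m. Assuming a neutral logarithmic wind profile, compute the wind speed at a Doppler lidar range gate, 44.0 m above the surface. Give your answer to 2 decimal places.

33.47 km/h

Log law: V(z) ∝ ln(z/z₀), so V₂/V₁ = ln(z₂/z₀) / ln(z₁/z₀).
ln(44.0/0.467) = 4.5456, ln(12.0/0.467) = 3.2463
V₂ = 23.9 × 4.5456/3.2463 = 23.9 × 1.4002 = 33.4655 km/h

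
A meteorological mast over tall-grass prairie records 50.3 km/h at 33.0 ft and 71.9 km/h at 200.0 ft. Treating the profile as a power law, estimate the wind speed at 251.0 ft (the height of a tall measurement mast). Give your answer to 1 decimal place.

75.2 km/h

First find α: α = ln(V₂/V₁)/ln(z₂/z₁) = ln(71.9/50.3)/ln(200.0/33.0) = 0.35727/1.80181 = 0.1983
Extrapolate from 200.0 ft to 251.0 ft: V₃ = 71.9 × (251.0/200.0)^0.1983 = 71.9 × 1.0461 = 75.2122 km/h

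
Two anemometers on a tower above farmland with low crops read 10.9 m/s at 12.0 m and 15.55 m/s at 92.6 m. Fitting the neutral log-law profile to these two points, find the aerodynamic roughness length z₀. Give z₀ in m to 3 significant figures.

z₀ ≈ 0.0998 m

Log law: V(z) ∝ ln(z/z₀). With r = V₁/V₂ = 10.9/15.55 = 0.70096,
r · ln(z₂/z₀) = ln(z₁/z₀) ⇒ ln z₀ = (ln z₁ − r·ln z₂)/(1 − r)
ln z₀ = (2.48491 − 0.70096×4.52829) / 0.29904 = -2.3050
z₀ = exp(-2.3050) = 0.09976 m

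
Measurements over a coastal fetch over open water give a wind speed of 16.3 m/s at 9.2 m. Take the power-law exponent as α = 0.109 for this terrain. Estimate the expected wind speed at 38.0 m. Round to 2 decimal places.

Power-law profile: V₂ = V₁ · (z₂/z₁)^α
V₂ = 16.3 × (38.0/9.2)^0.109 = 16.3 × (4.1304)^0.109
    = 16.3 × 1.1672 = 19.0253 m/s

19.03 m/s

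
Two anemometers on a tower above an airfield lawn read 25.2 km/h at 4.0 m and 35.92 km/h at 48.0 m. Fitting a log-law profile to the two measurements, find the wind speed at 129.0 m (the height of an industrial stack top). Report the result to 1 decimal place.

Log law: V ∝ ln(z/z₀). From the pair, with r = V₁/V₂ = 0.70156,
ln z₀ = (ln z₁ − r·ln z₂)/(1 − r) = (1.3863 − 0.70156×3.8712)/0.29844 = -4.4551 → z₀ = 0.01162 m
V₃ = V₁ · ln(z₃/z₀)/ln(z₁/z₀) = 25.2 × 9.3149/5.8414 = 40.1849 km/h

40.2 km/h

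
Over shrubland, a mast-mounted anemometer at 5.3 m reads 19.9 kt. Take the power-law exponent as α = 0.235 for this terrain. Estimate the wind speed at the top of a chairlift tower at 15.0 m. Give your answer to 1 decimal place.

25.4 kt

Power-law profile: V₂ = V₁ · (z₂/z₁)^α
V₂ = 19.9 × (15.0/5.3)^0.235 = 19.9 × (2.8302)^0.235
    = 19.9 × 1.2770 = 25.4115 kt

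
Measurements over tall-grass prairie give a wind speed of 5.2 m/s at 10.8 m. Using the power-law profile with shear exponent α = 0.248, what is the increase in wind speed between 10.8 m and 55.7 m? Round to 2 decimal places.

Power law: V₂ = V₁ · (z₂/z₁)^α = 5.2 × (5.1574)^0.248 = 7.8106 m/s
ΔV = 7.8106 − 5.2 = 2.6106 m/s

2.61 m/s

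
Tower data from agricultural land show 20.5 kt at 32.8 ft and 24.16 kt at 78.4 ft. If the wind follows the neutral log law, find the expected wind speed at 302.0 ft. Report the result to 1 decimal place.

29.8 kt

Log law: V ∝ ln(z/z₀). From the pair, with r = V₁/V₂ = 0.84851,
ln z₀ = (ln z₁ − r·ln z₂)/(1 − r) = (3.4904 − 0.84851×4.3618)/0.15149 = -1.3903 → z₀ = 0.2490 ft
V₃ = V₁ · ln(z₃/z₀)/ln(z₁/z₀) = 20.5 × 7.1008/4.8808 = 29.8243 kt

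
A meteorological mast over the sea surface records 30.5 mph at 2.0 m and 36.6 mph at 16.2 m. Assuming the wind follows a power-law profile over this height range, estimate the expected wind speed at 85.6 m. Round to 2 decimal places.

42.31 mph

First find α: α = ln(V₂/V₁)/ln(z₂/z₁) = ln(36.6/30.5)/ln(16.2/2.0) = 0.18232/2.09186 = 0.0872
Extrapolate from 16.2 m to 85.6 m: V₃ = 36.6 × (85.6/16.2)^0.0872 = 36.6 × 1.1561 = 42.3148 mph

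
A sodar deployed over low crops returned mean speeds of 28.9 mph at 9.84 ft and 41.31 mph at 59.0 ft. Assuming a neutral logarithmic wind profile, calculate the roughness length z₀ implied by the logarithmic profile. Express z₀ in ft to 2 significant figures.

Log law: V(z) ∝ ln(z/z₀). With r = V₁/V₂ = 28.9/41.31 = 0.69959,
r · ln(z₂/z₀) = ln(z₁/z₀) ⇒ ln z₀ = (ln z₁ − r·ln z₂)/(1 − r)
ln z₀ = (2.28646 − 0.69959×4.07754) / 0.30041 = -1.8846
z₀ = exp(-1.8846) = 0.1519 ft

z₀ ≈ 0.15 ft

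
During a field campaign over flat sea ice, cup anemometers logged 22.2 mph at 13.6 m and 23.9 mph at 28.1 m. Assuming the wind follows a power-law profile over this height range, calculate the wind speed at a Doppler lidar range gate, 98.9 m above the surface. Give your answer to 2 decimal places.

First find α: α = ln(V₂/V₁)/ln(z₂/z₁) = ln(23.9/22.2)/ln(28.1/13.6) = 0.07379/0.72570 = 0.1017
Extrapolate from 28.1 m to 98.9 m: V₃ = 23.9 × (98.9/28.1)^0.1017 = 23.9 × 1.1365 = 27.1621 mph

27.16 mph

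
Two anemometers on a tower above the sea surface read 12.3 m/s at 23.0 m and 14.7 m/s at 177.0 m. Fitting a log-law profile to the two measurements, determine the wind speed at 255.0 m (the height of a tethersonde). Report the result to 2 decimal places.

Log law: V ∝ ln(z/z₀). From the pair, with r = V₁/V₂ = 0.83673,
ln z₀ = (ln z₁ − r·ln z₂)/(1 − r) = (3.1355 − 0.83673×5.1761)/0.16327 = -7.3229 → z₀ = 0.0006603 m
V₃ = V₁ · ln(z₃/z₀)/ln(z₁/z₀) = 12.3 × 12.8641/10.4584 = 15.1294 m/s

15.13 m/s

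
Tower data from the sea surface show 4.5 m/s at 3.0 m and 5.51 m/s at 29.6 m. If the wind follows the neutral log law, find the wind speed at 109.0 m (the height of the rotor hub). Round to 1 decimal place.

Log law: V ∝ ln(z/z₀). From the pair, with r = V₁/V₂ = 0.81670,
ln z₀ = (ln z₁ − r·ln z₂)/(1 − r) = (1.0986 − 0.81670×3.3878)/0.18330 = -9.1006 → z₀ = 0.0001116 m
V₃ = V₁ · ln(z₃/z₀)/ln(z₁/z₀) = 4.5 × 13.7920/10.1992 = 6.0851 m/s

6.1 m/s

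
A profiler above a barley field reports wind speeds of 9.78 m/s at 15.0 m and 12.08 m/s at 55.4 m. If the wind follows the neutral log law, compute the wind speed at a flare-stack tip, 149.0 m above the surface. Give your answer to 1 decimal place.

Log law: V ∝ ln(z/z₀). From the pair, with r = V₁/V₂ = 0.80960,
ln z₀ = (ln z₁ − r·ln z₂)/(1 − r) = (2.7081 − 0.80960×4.0146)/0.19040 = -2.8475 → z₀ = 0.05799 m
V₃ = V₁ · ln(z₃/z₀)/ln(z₁/z₀) = 9.78 × 7.8515/5.5556 = 13.8217 m/s

13.8 m/s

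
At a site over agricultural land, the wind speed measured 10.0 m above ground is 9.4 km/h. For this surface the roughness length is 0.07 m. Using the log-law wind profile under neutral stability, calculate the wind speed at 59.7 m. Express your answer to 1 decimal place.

12.8 km/h

Log law: V(z) ∝ ln(z/z₀), so V₂/V₁ = ln(z₂/z₀) / ln(z₁/z₀).
ln(59.7/0.07) = 6.7486, ln(10.0/0.07) = 4.9618
V₂ = 9.4 × 6.7486/4.9618 = 9.4 × 1.3601 = 12.7849 km/h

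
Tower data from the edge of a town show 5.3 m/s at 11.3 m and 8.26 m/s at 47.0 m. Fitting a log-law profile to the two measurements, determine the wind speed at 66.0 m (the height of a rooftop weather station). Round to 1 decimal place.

Log law: V ∝ ln(z/z₀). From the pair, with r = V₁/V₂ = 0.64165,
ln z₀ = (ln z₁ − r·ln z₂)/(1 − r) = (2.4248 − 0.64165×3.8501)/0.35835 = -0.1273 → z₀ = 0.8804 m
V₃ = V₁ · ln(z₃/z₀)/ln(z₁/z₀) = 5.3 × 4.3170/2.5521 = 8.9651 m/s

9.0 m/s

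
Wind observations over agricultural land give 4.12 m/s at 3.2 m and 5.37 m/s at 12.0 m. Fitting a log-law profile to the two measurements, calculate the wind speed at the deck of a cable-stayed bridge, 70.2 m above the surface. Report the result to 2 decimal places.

Log law: V ∝ ln(z/z₀). From the pair, with r = V₁/V₂ = 0.76723,
ln z₀ = (ln z₁ − r·ln z₂)/(1 − r) = (1.1632 − 0.76723×2.4849)/0.23277 = -3.1934 → z₀ = 0.04103 m
V₃ = V₁ · ln(z₃/z₀)/ln(z₁/z₀) = 4.12 × 7.4447/4.3565 = 7.0405 m/s

7.04 m/s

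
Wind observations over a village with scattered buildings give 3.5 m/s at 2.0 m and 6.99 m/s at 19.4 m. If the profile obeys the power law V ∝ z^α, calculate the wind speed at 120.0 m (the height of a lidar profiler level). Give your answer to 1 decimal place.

12.2 m/s

First find α: α = ln(V₂/V₁)/ln(z₂/z₁) = ln(6.99/3.5)/ln(19.4/2.0) = 0.69172/2.27213 = 0.3044
Extrapolate from 19.4 m to 120.0 m: V₃ = 6.99 × (120.0/19.4)^0.3044 = 6.99 × 1.7415 = 12.1731 m/s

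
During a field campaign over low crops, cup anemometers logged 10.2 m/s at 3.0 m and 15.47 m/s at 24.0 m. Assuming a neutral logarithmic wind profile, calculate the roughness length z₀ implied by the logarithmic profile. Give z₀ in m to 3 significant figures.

z₀ ≈ 0.0536 m

Log law: V(z) ∝ ln(z/z₀). With r = V₁/V₂ = 10.2/15.47 = 0.65934,
r · ln(z₂/z₀) = ln(z₁/z₀) ⇒ ln z₀ = (ln z₁ − r·ln z₂)/(1 − r)
ln z₀ = (1.09861 − 0.65934×3.17805) / 0.34066 = -2.9261
z₀ = exp(-2.9261) = 0.05360 m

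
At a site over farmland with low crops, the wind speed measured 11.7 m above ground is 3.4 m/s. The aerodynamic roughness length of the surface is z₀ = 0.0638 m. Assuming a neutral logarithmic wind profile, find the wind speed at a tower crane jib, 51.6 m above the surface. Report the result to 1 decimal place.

Log law: V(z) ∝ ln(z/z₀), so V₂/V₁ = ln(z₂/z₀) / ln(z₁/z₀).
ln(51.6/0.0638) = 6.6955, ln(11.7/0.0638) = 5.2116
V₂ = 3.4 × 6.6955/5.2116 = 3.4 × 1.2847 = 4.3681 m/s

4.4 m/s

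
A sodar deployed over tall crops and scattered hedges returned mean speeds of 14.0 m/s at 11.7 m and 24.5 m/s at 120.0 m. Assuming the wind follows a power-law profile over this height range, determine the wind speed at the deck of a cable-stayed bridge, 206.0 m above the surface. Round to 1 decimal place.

27.9 m/s

First find α: α = ln(V₂/V₁)/ln(z₂/z₁) = ln(24.5/14.0)/ln(120.0/11.7) = 0.55962/2.32790 = 0.2404
Extrapolate from 120.0 m to 206.0 m: V₃ = 24.5 × (206.0/120.0)^0.2404 = 24.5 × 1.1387 = 27.8987 m/s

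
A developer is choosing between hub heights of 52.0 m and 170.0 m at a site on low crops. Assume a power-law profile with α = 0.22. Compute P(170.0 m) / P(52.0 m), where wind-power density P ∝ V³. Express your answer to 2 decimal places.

Speed ratio: V_B/V_A = (z_B/z_A)^α = (170.0/52.0)^0.22 = (3.2692)^0.22 = 1.29771
Power-density ratio: P_B/P_A = (V_B/V_A)³ = (1.29771)³ = 2.18542

2.19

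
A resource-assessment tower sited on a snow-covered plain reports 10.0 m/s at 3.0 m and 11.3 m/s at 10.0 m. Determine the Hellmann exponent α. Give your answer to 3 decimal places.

α ≈ 0.102

Power law: V₂/V₁ = (z₂/z₁)^α ⇒ α = ln(V₂/V₁) / ln(z₂/z₁)
α = ln(11.3/10.0) / ln(10.0/3.0) = ln(1.1300) / ln(3.3333)
  = 0.12222 / 1.20397 = 0.10151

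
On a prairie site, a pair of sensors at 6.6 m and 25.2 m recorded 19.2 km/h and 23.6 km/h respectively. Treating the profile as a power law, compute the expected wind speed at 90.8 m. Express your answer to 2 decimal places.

28.75 km/h

First find α: α = ln(V₂/V₁)/ln(z₂/z₁) = ln(23.6/19.2)/ln(25.2/6.6) = 0.20634/1.33977 = 0.1540
Extrapolate from 25.2 m to 90.8 m: V₃ = 23.6 × (90.8/25.2)^0.1540 = 23.6 × 1.2182 = 28.7506 km/h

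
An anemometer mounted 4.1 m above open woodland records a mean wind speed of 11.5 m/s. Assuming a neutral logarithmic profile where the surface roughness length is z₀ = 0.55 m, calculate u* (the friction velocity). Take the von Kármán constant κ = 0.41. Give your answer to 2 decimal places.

Log law: V(z) = (u*/κ) · ln(z/z₀) ⇒ u* = κ · V / ln(z/z₀)
u* = 0.41 × 11.5 / ln(4.1/0.55) = 0.41 × 11.5 / 2.0088
   = 4.7150 / 2.0088 = 2.3471 m/s

u* ≈ 2.35 m/s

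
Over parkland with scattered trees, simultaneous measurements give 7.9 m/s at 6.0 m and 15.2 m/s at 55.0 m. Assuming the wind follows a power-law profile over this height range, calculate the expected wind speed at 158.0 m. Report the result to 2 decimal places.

First find α: α = ln(V₂/V₁)/ln(z₂/z₁) = ln(15.2/7.9)/ln(55.0/6.0) = 0.65443/2.21557 = 0.2954
Extrapolate from 55.0 m to 158.0 m: V₃ = 15.2 × (158.0/55.0)^0.2954 = 15.2 × 1.3657 = 20.7594 m/s

20.76 m/s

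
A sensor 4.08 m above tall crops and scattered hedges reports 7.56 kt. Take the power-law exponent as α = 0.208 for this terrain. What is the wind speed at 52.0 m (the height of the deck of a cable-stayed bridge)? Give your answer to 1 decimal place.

Power-law profile: V₂ = V₁ · (z₂/z₁)^α
V₂ = 7.56 × (52.0/4.08)^0.208 = 7.56 × (12.7451)^0.208
    = 7.56 × 1.6979 = 12.8361 kt

12.8 kt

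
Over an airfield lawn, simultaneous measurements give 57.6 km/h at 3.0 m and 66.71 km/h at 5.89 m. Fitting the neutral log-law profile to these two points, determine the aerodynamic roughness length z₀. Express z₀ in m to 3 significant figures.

Log law: V(z) ∝ ln(z/z₀). With r = V₁/V₂ = 57.6/66.71 = 0.86344,
r · ln(z₂/z₀) = ln(z₁/z₀) ⇒ ln z₀ = (ln z₁ − r·ln z₂)/(1 − r)
ln z₀ = (1.09861 − 0.86344×1.77326) / 0.13656 = -3.1670
z₀ = exp(-3.1670) = 0.04213 m

z₀ ≈ 0.0421 m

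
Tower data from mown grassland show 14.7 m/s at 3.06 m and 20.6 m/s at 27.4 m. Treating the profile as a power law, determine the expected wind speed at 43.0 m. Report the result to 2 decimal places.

First find α: α = ln(V₂/V₁)/ln(z₂/z₁) = ln(20.6/14.7)/ln(27.4/3.06) = 0.33744/2.19213 = 0.1539
Extrapolate from 27.4 m to 43.0 m: V₃ = 20.6 × (43.0/27.4)^0.1539 = 20.6 × 1.0718 = 22.0798 m/s

22.08 m/s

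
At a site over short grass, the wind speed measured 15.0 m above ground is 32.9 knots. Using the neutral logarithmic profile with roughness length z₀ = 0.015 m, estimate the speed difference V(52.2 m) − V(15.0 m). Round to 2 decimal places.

5.94 knots

Log law: V₂ = V₁ · ln(z₂/z₀)/ln(z₁/z₀) = 32.9 × 8.1548/6.9078 = 38.8393 knots
ΔV = 38.8393 − 32.9 = 5.9393 knots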